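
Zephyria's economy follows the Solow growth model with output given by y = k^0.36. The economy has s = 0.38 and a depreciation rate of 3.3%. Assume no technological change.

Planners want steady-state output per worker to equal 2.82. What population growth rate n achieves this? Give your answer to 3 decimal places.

n ≈ 0.027

At the steady state, Δk = 0, so s·k^α = (n + δ)·k.
Since y* = [s/(n + δ)]^(α/(1−α)), we have s/(n + δ) = (y*)^((1−α)/α) = 2.82^1.7778 = 6.3162.
Therefore n + δ = s / 6.3162 = 0.38 / 6.3162 = 0.0602, so n = 0.0602 − 0.033 = 0.0272.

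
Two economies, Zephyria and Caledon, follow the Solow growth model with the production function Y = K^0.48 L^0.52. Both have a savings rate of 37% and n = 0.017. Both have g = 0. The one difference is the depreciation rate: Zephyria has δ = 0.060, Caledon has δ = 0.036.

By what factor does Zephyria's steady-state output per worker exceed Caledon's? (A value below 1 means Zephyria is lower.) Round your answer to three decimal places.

y*_Z / y*_C ≈ 0.708

Steady-state y* = [s/(n + δ)]^(α/(1−α)), so the ratio is [ (s_Z/(n + δ)_Z) / (s_C/(n + δ)_C) ]^0.9231.
s_Z/(n + δ)_Z = 0.37/0.077 = 4.8052; s_C/(n + δ)_C = 0.37/0.053 = 6.9811.
Ratio = (4.8052/6.9811)^0.9231 = 0.6883^0.9231 ≈ 0.7084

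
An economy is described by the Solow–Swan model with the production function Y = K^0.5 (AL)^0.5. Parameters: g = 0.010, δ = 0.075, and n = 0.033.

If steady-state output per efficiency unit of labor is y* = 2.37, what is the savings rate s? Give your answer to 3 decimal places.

Steady state requires s·f(k) = (n + g + δ)·k, i.e. s·k^α = (n + g + δ)·k.
Since y* = [s/(n + g + δ)]^(α/(1−α)), we have s/(n + g + δ) = (y*)^((1−α)/α) = 2.37^1 = 2.3700.
Therefore s = 2.3700 × (n + g + δ) = 2.3700 × 0.118 = 0.2797.

s ≈ 0.280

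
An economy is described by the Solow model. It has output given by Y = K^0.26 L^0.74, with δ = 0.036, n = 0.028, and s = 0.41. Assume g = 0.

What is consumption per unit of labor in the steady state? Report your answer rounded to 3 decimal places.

In steady state, investment equals break-even investment: s·k^α = (n + δ)·k.
Rearranging, k^(1−α) = s / (n + δ).
k^0.74 = 0.41 / (0.028 + 0.036) = 0.41 / 0.064 = 6.4063
k* = 6.4063^(1/0.74) ≈ 12.3030
y* = (k*)^α = 12.3030^0.26 ≈ 1.9204
c* = (1 − s)·y* = (1 − 0.41) × 1.9204 ≈ 1.1330

c* = 1.133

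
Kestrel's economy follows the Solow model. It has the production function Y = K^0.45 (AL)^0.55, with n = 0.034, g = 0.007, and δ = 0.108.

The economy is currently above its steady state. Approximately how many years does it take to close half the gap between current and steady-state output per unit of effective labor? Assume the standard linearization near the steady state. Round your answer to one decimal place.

about 8.5 years

Near the steady state the convergence rate is λ = (1 − α)(n + g + δ).
λ = (1 − 0.45) × 0.149 = 0.55 × 0.149 = 0.08195
Half-life = ln 2 / λ = 0.6931 / 0.08195 ≈ 8.46 years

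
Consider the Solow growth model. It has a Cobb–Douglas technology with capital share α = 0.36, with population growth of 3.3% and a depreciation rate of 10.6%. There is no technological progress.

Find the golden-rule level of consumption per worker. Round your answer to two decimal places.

At the golden rule, f'(k) = n + δ, so α·k^(α−1) = n + δ and k_gold = (α/(n + δ))^(1/(1−α)).
k_gold = (0.36/0.139)^(1/0.64) = 2.5899^1.5625 ≈ 4.4234
c_gold = f(k_gold) − (n + δ)·k_gold = 1.7079 − 0.139×4.4234 ≈ 1.0930

c_gold ≈ 1.09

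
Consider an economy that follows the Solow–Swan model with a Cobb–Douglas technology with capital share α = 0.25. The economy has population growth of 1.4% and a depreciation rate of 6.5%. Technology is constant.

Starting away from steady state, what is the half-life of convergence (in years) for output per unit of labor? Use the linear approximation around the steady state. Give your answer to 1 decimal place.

Near the steady state the convergence rate is λ = (1 − α)(n + δ).
λ = (1 − 0.25) × 0.079 = 0.75 × 0.079 = 0.05925
Half-life = ln 2 / λ = 0.6931 / 0.05925 ≈ 11.70 years

t_½ ≈ 11.7 years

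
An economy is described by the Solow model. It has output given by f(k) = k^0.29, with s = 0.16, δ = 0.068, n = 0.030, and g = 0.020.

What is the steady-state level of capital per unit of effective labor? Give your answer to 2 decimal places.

k* ≈ 1.54

At the steady state, Δk = 0, so s·k^α = (n + g + δ)·k.
Dividing both sides by k: k^(1−α) = s / (n + g + δ).
k^0.71 = 0.16 / (0.030 + 0.020 + 0.068) = 0.16 / 0.118 = 1.3559
k* = 1.3559^(1/0.71) ≈ 1.5355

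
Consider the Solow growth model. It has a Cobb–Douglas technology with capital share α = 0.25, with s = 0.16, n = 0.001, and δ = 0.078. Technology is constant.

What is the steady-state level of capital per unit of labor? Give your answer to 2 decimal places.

k* = 2.56

Steady state requires s·f(k) = (n + δ)·k, i.e. s·k^α = (n + δ)·k.
Dividing both sides by k: k^(1−α) = s / (n + δ).
k^0.75 = 0.16 / (0.001 + 0.078) = 0.16 / 0.079 = 2.0253
k* = 2.0253^(1/0.75) ≈ 2.5624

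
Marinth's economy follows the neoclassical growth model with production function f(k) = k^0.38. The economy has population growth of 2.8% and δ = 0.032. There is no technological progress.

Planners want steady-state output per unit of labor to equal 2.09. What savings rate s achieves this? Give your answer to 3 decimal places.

s ≈ 0.200

In steady state, investment equals break-even investment: s·k^α = (n + δ)·k.
Since y* = [s/(n + δ)]^(α/(1−α)), we have s/(n + δ) = (y*)^((1−α)/α) = 2.09^1.6316 = 3.3293.
Therefore s = 3.3293 × (n + δ) = 3.3293 × 0.060 = 0.1998.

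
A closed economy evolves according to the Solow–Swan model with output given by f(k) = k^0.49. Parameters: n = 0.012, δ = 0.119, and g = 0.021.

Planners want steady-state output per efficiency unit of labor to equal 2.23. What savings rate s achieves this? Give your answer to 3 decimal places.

s ≈ 0.350

Steady state requires s·f(k) = (n + g + δ)·k, i.e. s·k^α = (n + g + δ)·k.
Since y* = [s/(n + g + δ)]^(α/(1−α)), we have s/(n + g + δ) = (y*)^((1−α)/α) = 2.23^1.0408 = 2.3042.
Therefore s = 2.3042 × (n + g + δ) = 2.3042 × 0.152 = 0.3502.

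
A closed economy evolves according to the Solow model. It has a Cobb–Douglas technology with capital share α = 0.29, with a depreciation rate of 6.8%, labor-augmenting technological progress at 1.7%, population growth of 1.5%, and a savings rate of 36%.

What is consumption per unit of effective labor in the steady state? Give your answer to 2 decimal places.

c* ≈ 1.08

At the steady state, Δk = 0, so s·k^α = (n + g + δ)·k.
Rearranging, k^(1−α) = s / (n + g + δ).
k^0.71 = 0.36 / (0.015 + 0.017 + 0.068) = 0.36 / 0.100 = 3.6000
k* = 3.6000^(1/0.71) ≈ 6.0747
y* = (k*)^α = 6.0747^0.29 ≈ 1.6874
c* = (1 − s)·y* = (1 − 0.36) × 1.6874 ≈ 1.0799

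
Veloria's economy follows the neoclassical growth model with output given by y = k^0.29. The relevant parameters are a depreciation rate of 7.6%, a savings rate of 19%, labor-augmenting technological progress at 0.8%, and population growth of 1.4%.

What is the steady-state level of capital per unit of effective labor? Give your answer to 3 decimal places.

k* ≈ 2.541

At the steady state, Δk = 0, so s·k^α = (n + g + δ)·k.
Rearranging, k^(1−α) = s / (n + g + δ).
k^0.71 = 0.19 / (0.014 + 0.008 + 0.076) = 0.19 / 0.098 = 1.9388
k* = 1.9388^(1/0.71) ≈ 2.5408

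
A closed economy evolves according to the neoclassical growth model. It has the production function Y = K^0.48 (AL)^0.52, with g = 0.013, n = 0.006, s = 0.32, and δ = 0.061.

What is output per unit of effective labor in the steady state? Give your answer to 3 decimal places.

At the steady state, Δk = 0, so s·k^α = (n + g + δ)·k.
Dividing both sides by k: k^(1−α) = s / (n + g + δ).
k^0.52 = 0.32 / (0.006 + 0.013 + 0.061) = 0.32 / 0.080 = 4.0000
k* = 4.0000^(1/0.52) ≈ 14.3816
y* = (k*)^α = 14.3816^0.48 ≈ 3.5954

y* ≈ 3.595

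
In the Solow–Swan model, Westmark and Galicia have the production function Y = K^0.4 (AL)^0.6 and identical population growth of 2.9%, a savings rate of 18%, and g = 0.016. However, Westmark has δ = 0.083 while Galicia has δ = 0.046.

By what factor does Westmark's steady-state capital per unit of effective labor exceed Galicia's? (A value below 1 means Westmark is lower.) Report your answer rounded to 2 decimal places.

k*_W / k*_G ≈ 0.57

Steady-state k* = [s/(n + g + δ)]^(1/(1−α)), so the ratio is [ (s_W/(n + g + δ)_W) / (s_G/(n + g + δ)_G) ]^1.6667.
s_W/(n + g + δ)_W = 0.18/0.128 = 1.4063; s_G/(n + g + δ)_G = 0.18/0.091 = 1.9780.
Ratio = (1.4063/1.9780)^1.6667 = 0.7110^1.6667 ≈ 0.5664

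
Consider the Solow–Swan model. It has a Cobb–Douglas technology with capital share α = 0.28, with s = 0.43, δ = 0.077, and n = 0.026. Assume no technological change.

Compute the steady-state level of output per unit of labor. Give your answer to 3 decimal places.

At the steady state, Δk = 0, so s·k^α = (n + δ)·k.
Rearranging, k^(1−α) = s / (n + δ).
k^0.72 = 0.43 / (0.026 + 0.077) = 0.43 / 0.103 = 4.1748
k* = 4.1748^(1/0.72) ≈ 7.2777
y* = (k*)^α = 7.2777^0.28 ≈ 1.7432

y* = 1.743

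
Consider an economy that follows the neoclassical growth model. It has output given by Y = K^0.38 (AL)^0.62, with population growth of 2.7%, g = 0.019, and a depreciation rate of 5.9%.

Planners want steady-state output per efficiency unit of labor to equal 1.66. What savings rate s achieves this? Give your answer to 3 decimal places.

Steady state requires s·f(k) = (n + g + δ)·k, i.e. s·k^α = (n + g + δ)·k.
Since y* = [s/(n + g + δ)]^(α/(1−α)), we have s/(n + g + δ) = (y*)^((1−α)/α) = 1.66^1.6316 = 2.2863.
Therefore s = 2.2863 × (n + g + δ) = 2.2863 × 0.105 = 0.2401.

s ≈ 0.240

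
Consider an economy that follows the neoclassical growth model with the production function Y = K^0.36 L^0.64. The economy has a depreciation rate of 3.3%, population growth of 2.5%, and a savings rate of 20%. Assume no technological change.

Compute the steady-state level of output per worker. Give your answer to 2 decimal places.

y* = 2.01

In steady state, investment equals break-even investment: s·k^α = (n + δ)·k.
Dividing both sides by k: k^(1−α) = s / (n + δ).
k^0.64 = 0.20 / (0.025 + 0.033) = 0.20 / 0.058 = 3.4483
k* = 3.4483^(1/0.64) ≈ 6.9184
y* = (k*)^α = 6.9184^0.36 ≈ 2.0063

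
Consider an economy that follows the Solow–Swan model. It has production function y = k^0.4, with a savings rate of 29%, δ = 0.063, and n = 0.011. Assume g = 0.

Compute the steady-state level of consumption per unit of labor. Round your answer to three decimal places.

c* = 1.765

Steady state requires s·f(k) = (n + δ)·k, i.e. s·k^α = (n + δ)·k.
Rearranging, k^(1−α) = s / (n + δ).
k^0.6 = 0.29 / (0.011 + 0.063) = 0.29 / 0.074 = 3.9189
k* = 3.9189^(1/0.6) ≈ 9.7411
y* = (k*)^α = 9.7411^0.4 ≈ 2.4857
c* = (1 − s)·y* = (1 − 0.29) × 2.4857 ≈ 1.7648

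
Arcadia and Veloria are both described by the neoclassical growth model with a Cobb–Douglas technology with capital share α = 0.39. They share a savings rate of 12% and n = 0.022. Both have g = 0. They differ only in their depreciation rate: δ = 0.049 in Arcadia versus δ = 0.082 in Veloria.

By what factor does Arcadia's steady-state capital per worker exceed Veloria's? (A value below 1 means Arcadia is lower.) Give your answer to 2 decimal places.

ratio ≈ 1.87

Steady-state k* = [s/(n + δ)]^(1/(1−α)), so the ratio is [ (s_A/(n + δ)_A) / (s_V/(n + δ)_V) ]^1.6393.
s_A/(n + δ)_A = 0.12/0.071 = 1.6901; s_V/(n + δ)_V = 0.12/0.104 = 1.1538.
Ratio = (1.6901/1.1538)^1.6393 = 1.4648^1.6393 ≈ 1.8697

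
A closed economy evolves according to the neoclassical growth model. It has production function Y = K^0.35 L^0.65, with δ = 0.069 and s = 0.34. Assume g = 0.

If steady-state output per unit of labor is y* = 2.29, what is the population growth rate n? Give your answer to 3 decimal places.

n ≈ 0.004

In steady state, investment equals break-even investment: s·k^α = (n + δ)·k.
Since y* = [s/(n + δ)]^(α/(1−α)), we have s/(n + δ) = (y*)^((1−α)/α) = 2.29^1.8571 = 4.6585.
Therefore n + δ = s / 4.6585 = 0.34 / 4.6585 = 0.0730, so n = 0.0730 − 0.069 = 0.0040.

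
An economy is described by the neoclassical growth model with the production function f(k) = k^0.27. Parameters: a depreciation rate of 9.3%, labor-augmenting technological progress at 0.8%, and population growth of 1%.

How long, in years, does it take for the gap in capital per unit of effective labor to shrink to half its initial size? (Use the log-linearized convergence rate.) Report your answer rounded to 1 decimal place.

Near the steady state the convergence rate is λ = (1 − α)(n + g + δ).
λ = (1 − 0.27) × 0.111 = 0.73 × 0.111 = 0.08103
Half-life = ln 2 / λ = 0.6931 / 0.08103 ≈ 8.55 years

t_½ ≈ 8.6 years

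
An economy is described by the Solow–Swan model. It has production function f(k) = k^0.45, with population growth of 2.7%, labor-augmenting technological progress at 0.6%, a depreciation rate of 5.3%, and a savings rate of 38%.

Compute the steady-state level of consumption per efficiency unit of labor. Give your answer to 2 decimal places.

c* ≈ 2.09

At the steady state, Δk = 0, so s·k^α = (n + g + δ)·k.
Dividing both sides by k: k^(1−α) = s / (n + g + δ).
k^0.55 = 0.38 / (0.027 + 0.006 + 0.053) = 0.38 / 0.086 = 4.4186
k* = 4.4186^(1/0.55) ≈ 14.9020
y* = (k*)^α = 14.9020^0.45 ≈ 3.3726
c* = (1 − s)·y* = (1 − 0.38) × 3.3726 ≈ 2.0910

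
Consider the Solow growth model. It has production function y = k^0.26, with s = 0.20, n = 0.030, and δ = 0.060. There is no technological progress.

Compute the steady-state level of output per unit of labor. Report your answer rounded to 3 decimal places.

Steady state requires s·f(k) = (n + δ)·k, i.e. s·k^α = (n + δ)·k.
Dividing both sides by k: k^(1−α) = s / (n + δ).
k^0.74 = 0.20 / (0.030 + 0.060) = 0.20 / 0.090 = 2.2222
k* = 2.2222^(1/0.74) ≈ 2.9419
y* = (k*)^α = 2.9419^0.26 ≈ 1.3239

y* ≈ 1.324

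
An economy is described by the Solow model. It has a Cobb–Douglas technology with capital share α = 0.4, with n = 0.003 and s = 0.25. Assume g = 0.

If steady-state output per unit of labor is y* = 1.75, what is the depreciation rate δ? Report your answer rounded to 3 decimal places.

δ ≈ 0.105

In steady state, investment equals break-even investment: s·k^α = (n + δ)·k.
Since y* = [s/(n + δ)]^(α/(1−α)), we have s/(n + δ) = (y*)^((1−α)/α) = 1.75^1.5 = 2.3150.
Therefore n + δ = s / 2.3150 = 0.25 / 2.3150 = 0.1080, so δ = 0.1080 − 0.003 = 0.1050.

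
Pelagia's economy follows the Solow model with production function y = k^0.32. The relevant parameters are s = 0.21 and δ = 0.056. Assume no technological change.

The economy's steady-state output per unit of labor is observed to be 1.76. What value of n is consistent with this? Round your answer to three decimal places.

Steady state requires s·f(k) = (n + δ)·k, i.e. s·k^α = (n + δ)·k.
Since y* = [s/(n + δ)]^(α/(1−α)), we have s/(n + δ) = (y*)^((1−α)/α) = 1.76^2.125 = 3.3244.
Therefore n + δ = s / 3.3244 = 0.21 / 3.3244 = 0.0632, so n = 0.0632 − 0.056 = 0.0072.

n ≈ 0.007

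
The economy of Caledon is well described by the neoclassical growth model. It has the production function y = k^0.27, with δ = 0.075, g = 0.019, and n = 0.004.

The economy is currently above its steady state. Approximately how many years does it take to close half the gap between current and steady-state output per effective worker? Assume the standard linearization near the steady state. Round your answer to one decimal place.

Near the steady state the convergence rate is λ = (1 − α)(n + g + δ).
λ = (1 − 0.27) × 0.098 = 0.73 × 0.098 = 0.07154
Half-life = ln 2 / λ = 0.6931 / 0.07154 ≈ 9.69 years

half-life ≈ 9.7 years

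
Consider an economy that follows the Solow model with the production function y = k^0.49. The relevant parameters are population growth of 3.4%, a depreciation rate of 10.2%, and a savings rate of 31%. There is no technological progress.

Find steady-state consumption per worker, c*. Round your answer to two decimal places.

In steady state, investment equals break-even investment: s·k^α = (n + δ)·k.
Rearranging, k^(1−α) = s / (n + δ).
k^0.51 = 0.31 / (0.034 + 0.102) = 0.31 / 0.136 = 2.2794
k* = 2.2794^(1/0.51) ≈ 5.0305
y* = (k*)^α = 5.0305^0.49 ≈ 2.2069
c* = (1 − s)·y* = (1 − 0.31) × 2.2069 ≈ 1.5228

c* ≈ 1.52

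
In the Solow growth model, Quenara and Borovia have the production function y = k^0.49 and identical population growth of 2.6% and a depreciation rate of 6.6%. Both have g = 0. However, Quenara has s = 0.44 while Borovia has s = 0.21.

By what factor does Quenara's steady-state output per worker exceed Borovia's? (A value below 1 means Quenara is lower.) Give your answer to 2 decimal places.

Steady-state y* = [s/(n + δ)]^(α/(1−α)), so the ratio is [ (s_Q/(n + δ)_Q) / (s_B/(n + δ)_B) ]^0.9608.
s_Q/(n + δ)_Q = 0.44/0.092 = 4.7826; s_B/(n + δ)_B = 0.21/0.092 = 2.2826.
Ratio = (4.7826/2.2826)^0.9608 = 2.0952^0.9608 ≈ 2.0353

y*_Q / y*_B ≈ 2.04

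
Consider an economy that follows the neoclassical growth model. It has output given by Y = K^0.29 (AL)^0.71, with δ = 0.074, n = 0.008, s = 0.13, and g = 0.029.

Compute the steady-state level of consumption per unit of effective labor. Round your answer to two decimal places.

Steady state requires s·f(k) = (n + g + δ)·k, i.e. s·k^α = (n + g + δ)·k.
Rearranging, k^(1−α) = s / (n + g + δ).
k^0.71 = 0.13 / (0.008 + 0.029 + 0.074) = 0.13 / 0.111 = 1.1712
k* = 1.1712^(1/0.71) ≈ 1.2493
y* = (k*)^α = 1.2493^0.29 ≈ 1.0667
c* = (1 − s)·y* = (1 − 0.13) × 1.0667 ≈ 0.9280

c* ≈ 0.93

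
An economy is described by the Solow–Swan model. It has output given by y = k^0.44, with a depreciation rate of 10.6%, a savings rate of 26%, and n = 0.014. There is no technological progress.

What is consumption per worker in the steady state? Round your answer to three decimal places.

At the steady state, Δk = 0, so s·k^α = (n + δ)·k.
Dividing both sides by k: k^(1−α) = s / (n + δ).
k^0.56 = 0.26 / (0.014 + 0.106) = 0.26 / 0.120 = 2.1667
k* = 2.1667^(1/0.56) ≈ 3.9778
y* = (k*)^α = 3.9778^0.44 ≈ 1.8359
c* = (1 − s)·y* = (1 − 0.26) × 1.8359 ≈ 1.3586

c* = 1.359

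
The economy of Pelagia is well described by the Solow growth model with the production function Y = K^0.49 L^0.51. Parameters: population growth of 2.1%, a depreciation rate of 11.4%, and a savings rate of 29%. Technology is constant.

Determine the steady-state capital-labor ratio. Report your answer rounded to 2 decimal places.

k* = 4.48

Steady state requires s·f(k) = (n + δ)·k, i.e. s·k^α = (n + δ)·k.
Rearranging, k^(1−α) = s / (n + δ).
k^0.51 = 0.29 / (0.021 + 0.114) = 0.29 / 0.135 = 2.1481
k* = 2.1481^(1/0.51) ≈ 4.4780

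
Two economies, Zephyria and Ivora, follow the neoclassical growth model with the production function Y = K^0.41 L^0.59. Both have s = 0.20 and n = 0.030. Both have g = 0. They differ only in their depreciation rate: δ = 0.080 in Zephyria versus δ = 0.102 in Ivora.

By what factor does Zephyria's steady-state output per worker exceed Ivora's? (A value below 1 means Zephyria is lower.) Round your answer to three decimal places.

ratio ≈ 1.135

Steady-state y* = [s/(n + δ)]^(α/(1−α)), so the ratio is [ (s_Z/(n + δ)_Z) / (s_I/(n + δ)_I) ]^0.6949.
s_Z/(n + δ)_Z = 0.20/0.110 = 1.8182; s_I/(n + δ)_I = 0.20/0.132 = 1.5152.
Ratio = (1.8182/1.5152)^0.6949 = 1.2000^0.6949 ≈ 1.1351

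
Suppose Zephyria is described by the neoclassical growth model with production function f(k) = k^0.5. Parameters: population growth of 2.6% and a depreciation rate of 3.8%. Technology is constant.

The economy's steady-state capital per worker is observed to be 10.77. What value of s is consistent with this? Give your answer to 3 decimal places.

s ≈ 0.210

In steady state, investment equals break-even investment: s·k^α = (n + δ)·k.
So s / (n + δ) = (k*)^(1−α) = 10.77^0.5 = 3.2818.
Therefore s = 3.2818 × (n + δ) = 3.2818 × 0.064 = 0.2100.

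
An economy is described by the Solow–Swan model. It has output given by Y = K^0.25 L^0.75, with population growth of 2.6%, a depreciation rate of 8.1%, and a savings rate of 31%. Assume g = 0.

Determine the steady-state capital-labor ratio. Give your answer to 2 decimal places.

k* = 4.13

In steady state, investment equals break-even investment: s·k^α = (n + δ)·k.
Dividing both sides by k: k^(1−α) = s / (n + δ).
k^0.75 = 0.31 / (0.026 + 0.081) = 0.31 / 0.107 = 2.8972
k* = 2.8972^(1/0.75) ≈ 4.1302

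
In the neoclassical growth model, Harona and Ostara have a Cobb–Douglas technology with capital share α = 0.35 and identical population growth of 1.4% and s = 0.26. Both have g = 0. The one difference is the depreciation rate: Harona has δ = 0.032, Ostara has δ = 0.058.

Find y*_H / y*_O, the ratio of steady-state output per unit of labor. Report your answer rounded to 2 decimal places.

Steady-state y* = [s/(n + δ)]^(α/(1−α)), so the ratio is [ (s_H/(n + δ)_H) / (s_O/(n + δ)_O) ]^0.5385.
s_H/(n + δ)_H = 0.26/0.046 = 5.6522; s_O/(n + δ)_O = 0.26/0.072 = 3.6111.
Ratio = (5.6522/3.6111)^0.5385 = 1.5652^0.5385 ≈ 1.2728

ratio ≈ 1.27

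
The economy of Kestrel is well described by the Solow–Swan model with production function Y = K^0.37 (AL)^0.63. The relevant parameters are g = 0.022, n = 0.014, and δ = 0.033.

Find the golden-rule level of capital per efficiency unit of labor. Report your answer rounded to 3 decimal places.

The golden rule sets f'(k) = n + g + δ, i.e. α·k^(α−1) = n + g + δ.
So k^(1−α) = α / (n + g + δ) = 0.37 / 0.069 = 5.3623.
k_gold = 5.3623^(1/0.63) ≈ 14.3781

k_gold ≈ 14.378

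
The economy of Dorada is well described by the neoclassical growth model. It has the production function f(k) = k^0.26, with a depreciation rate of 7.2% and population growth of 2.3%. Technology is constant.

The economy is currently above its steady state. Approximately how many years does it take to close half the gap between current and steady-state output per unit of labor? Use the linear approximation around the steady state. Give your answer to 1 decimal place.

Near the steady state the convergence rate is λ = (1 − α)(n + δ).
λ = (1 − 0.26) × 0.095 = 0.74 × 0.095 = 0.0703
Half-life = ln 2 / λ = 0.6931 / 0.0703 ≈ 9.86 years

t_½ ≈ 9.9 years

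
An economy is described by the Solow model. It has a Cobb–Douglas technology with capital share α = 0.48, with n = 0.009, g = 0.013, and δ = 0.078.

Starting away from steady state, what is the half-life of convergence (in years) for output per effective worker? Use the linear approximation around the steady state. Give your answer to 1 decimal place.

t_½ ≈ 13.3 years

Near the steady state the convergence rate is λ = (1 − α)(n + g + δ).
λ = (1 − 0.48) × 0.100 = 0.52 × 0.100 = 0.0520
Half-life = ln 2 / λ = 0.6931 / 0.0520 ≈ 13.33 years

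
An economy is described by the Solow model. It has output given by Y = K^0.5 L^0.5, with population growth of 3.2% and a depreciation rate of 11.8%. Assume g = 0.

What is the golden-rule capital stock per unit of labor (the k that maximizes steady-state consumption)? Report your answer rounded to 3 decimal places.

The golden rule sets f'(k) = n + δ, i.e. α·k^(α−1) = n + δ.
So k^(1−α) = α / (n + δ) = 0.5 / 0.150 = 3.3333.
k_gold = 3.3333^(1/0.5) ≈ 11.1109

k_gold ≈ 11.111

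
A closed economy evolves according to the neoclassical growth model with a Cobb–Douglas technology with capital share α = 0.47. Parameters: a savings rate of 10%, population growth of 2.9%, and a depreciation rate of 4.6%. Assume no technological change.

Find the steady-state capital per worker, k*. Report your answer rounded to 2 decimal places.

Steady state requires s·f(k) = (n + δ)·k, i.e. s·k^α = (n + δ)·k.
Rearranging, k^(1−α) = s / (n + δ).
k^0.53 = 0.10 / (0.029 + 0.046) = 0.10 / 0.075 = 1.3333
k* = 1.3333^(1/0.53) ≈ 1.7207

k* ≈ 1.72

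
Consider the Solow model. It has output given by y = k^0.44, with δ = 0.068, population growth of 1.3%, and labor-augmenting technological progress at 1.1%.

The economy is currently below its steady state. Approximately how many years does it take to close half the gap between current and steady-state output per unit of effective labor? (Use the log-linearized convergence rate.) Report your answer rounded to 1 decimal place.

t_½ ≈ 13.5 years

Near the steady state the convergence rate is λ = (1 − α)(n + g + δ).
λ = (1 − 0.44) × 0.092 = 0.56 × 0.092 = 0.05152
Half-life = ln 2 / λ = 0.6931 / 0.05152 ≈ 13.45 years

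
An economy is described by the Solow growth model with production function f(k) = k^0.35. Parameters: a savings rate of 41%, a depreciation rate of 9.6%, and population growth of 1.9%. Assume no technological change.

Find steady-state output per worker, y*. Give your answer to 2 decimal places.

At the steady state, Δk = 0, so s·k^α = (n + δ)·k.
Rearranging, k^(1−α) = s / (n + δ).
k^0.65 = 0.41 / (0.019 + 0.096) = 0.41 / 0.115 = 3.5652
k* = 3.5652^(1/0.65) ≈ 7.0690
y* = (k*)^α = 7.0690^0.35 ≈ 1.9828

y* ≈ 1.98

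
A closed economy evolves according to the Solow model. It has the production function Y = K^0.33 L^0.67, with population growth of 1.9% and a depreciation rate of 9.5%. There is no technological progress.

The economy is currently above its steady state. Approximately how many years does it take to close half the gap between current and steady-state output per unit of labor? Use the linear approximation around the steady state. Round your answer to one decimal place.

Near the steady state the convergence rate is λ = (1 − α)(n + δ).
λ = (1 − 0.33) × 0.114 = 0.67 × 0.114 = 0.07638
Half-life = ln 2 / λ = 0.6931 / 0.07638 ≈ 9.07 years

about 9.1 years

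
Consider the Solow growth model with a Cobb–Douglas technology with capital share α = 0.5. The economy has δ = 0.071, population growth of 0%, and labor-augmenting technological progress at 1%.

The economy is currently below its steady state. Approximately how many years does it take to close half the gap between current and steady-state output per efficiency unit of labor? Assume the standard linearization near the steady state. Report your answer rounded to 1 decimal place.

Near the steady state the convergence rate is λ = (1 − α)(n + g + δ).
λ = (1 − 0.5) × 0.081 = 0.5 × 0.081 = 0.0405
Half-life = ln 2 / λ = 0.6931 / 0.0405 ≈ 17.11 years

half-life ≈ 17.1 years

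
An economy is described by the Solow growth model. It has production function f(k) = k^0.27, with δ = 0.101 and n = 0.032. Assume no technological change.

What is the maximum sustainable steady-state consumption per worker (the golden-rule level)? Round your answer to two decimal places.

At the golden rule, f'(k) = n + δ, so α·k^(α−1) = n + δ and k_gold = (α/(n + δ))^(1/(1−α)).
k_gold = (0.27/0.133)^(1/0.73) = 2.0301^1.3699 ≈ 2.6380
c_gold = f(k_gold) − (n + δ)·k_gold = 1.2994 − 0.133×2.6380 ≈ 0.9485

c_gold ≈ 0.95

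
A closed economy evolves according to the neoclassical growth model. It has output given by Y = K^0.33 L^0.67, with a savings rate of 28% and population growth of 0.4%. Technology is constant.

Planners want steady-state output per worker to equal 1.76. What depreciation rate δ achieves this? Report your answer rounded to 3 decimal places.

At the steady state, Δk = 0, so s·k^α = (n + δ)·k.
Since y* = [s/(n + δ)]^(α/(1−α)), we have s/(n + δ) = (y*)^((1−α)/α) = 1.76^2.0303 = 3.1511.
Therefore n + δ = s / 3.1511 = 0.28 / 3.1511 = 0.0889, so δ = 0.0889 − 0.004 = 0.0849.

δ ≈ 0.085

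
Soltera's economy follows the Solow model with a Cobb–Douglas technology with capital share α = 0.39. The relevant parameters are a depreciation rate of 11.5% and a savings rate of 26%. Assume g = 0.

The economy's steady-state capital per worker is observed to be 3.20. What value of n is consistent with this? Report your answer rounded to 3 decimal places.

n ≈ 0.013

Steady state requires s·f(k) = (n + δ)·k, i.e. s·k^α = (n + δ)·k.
So s / (n + δ) = (k*)^(1−α) = 3.20^0.61 = 2.0330.
Therefore n + δ = s / 2.0330 = 0.26 / 2.0330 = 0.1279, so n = 0.1279 − 0.115 = 0.0129.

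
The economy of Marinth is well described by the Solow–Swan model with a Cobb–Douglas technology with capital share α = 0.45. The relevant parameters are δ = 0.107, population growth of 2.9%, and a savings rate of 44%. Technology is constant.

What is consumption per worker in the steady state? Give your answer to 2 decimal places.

c* = 1.46

In steady state, investment equals break-even investment: s·k^α = (n + δ)·k.
Dividing both sides by k: k^(1−α) = s / (n + δ).
k^0.55 = 0.44 / (0.029 + 0.107) = 0.44 / 0.136 = 3.2353
k* = 3.2353^(1/0.55) ≈ 8.4551
y* = (k*)^α = 8.4551^0.45 ≈ 2.6134
c* = (1 − s)·y* = (1 − 0.44) × 2.6134 ≈ 1.4635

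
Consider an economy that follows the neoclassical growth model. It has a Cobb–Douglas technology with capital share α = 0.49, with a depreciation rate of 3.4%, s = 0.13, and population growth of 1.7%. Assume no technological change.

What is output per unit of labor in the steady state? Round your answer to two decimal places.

Steady state requires s·f(k) = (n + δ)·k, i.e. s·k^α = (n + δ)·k.
Dividing both sides by k: k^(1−α) = s / (n + δ).
k^0.51 = 0.13 / (0.017 + 0.034) = 0.13 / 0.051 = 2.5490
k* = 2.5490^(1/0.51) ≈ 6.2633
y* = (k*)^α = 6.2633^0.49 ≈ 2.4572

y* = 2.46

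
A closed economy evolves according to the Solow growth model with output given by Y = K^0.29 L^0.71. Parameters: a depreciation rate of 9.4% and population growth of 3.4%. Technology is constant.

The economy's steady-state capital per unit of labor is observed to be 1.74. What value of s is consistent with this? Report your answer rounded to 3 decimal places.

s ≈ 0.190

At the steady state, Δk = 0, so s·k^α = (n + δ)·k.
So s / (n + δ) = (k*)^(1−α) = 1.74^0.71 = 1.4818.
Therefore s = 1.4818 × (n + δ) = 1.4818 × 0.128 = 0.1897.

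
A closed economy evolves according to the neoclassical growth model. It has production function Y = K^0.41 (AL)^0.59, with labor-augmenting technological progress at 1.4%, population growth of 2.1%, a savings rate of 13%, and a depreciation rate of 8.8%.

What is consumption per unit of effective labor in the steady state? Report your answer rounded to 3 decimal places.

Steady state requires s·f(k) = (n + g + δ)·k, i.e. s·k^α = (n + g + δ)·k.
Dividing both sides by k: k^(1−α) = s / (n + g + δ).
k^0.59 = 0.13 / (0.021 + 0.014 + 0.088) = 0.13 / 0.123 = 1.0569
k* = 1.0569^(1/0.59) ≈ 1.0983
y* = (k*)^α = 1.0983^0.41 ≈ 1.0392
c* = (1 − s)·y* = (1 − 0.13) × 1.0392 ≈ 0.9041

c* = 0.904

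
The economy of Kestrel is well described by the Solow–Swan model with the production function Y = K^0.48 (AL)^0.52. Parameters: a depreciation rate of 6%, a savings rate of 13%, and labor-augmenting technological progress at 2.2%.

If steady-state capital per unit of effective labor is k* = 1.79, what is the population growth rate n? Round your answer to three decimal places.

At the steady state, Δk = 0, so s·k^α = (n + g + δ)·k.
So s / (n + g + δ) = (k*)^(1−α) = 1.79^0.52 = 1.3536.
Therefore n + g + δ = s / 1.3536 = 0.13 / 1.3536 = 0.0960, so n = 0.0960 − 0.082 = 0.0140.

n ≈ 0.014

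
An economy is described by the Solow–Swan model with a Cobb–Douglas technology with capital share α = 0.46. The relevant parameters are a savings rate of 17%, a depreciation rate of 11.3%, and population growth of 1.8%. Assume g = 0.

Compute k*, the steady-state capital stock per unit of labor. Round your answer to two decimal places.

Steady state requires s·f(k) = (n + δ)·k, i.e. s·k^α = (n + δ)·k.
Rearranging, k^(1−α) = s / (n + δ).
k^0.54 = 0.17 / (0.018 + 0.113) = 0.17 / 0.131 = 1.2977
k* = 1.2977^(1/0.54) ≈ 1.6203

k* = 1.62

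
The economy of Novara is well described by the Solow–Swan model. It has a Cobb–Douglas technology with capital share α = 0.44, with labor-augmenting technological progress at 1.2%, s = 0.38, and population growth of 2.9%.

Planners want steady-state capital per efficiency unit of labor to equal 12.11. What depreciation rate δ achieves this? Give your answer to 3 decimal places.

δ ≈ 0.053

In steady state, investment equals break-even investment: s·k^α = (n + g + δ)·k.
So s / (n + g + δ) = (k*)^(1−α) = 12.11^0.56 = 4.0417.
Therefore n + g + δ = s / 4.0417 = 0.38 / 4.0417 = 0.0940, so δ = 0.0940 − 0.041 = 0.0530.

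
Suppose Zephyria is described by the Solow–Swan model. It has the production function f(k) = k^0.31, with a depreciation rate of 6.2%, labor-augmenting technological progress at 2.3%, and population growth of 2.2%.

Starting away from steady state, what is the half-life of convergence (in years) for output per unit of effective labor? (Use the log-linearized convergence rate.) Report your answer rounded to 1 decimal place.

Near the steady state the convergence rate is λ = (1 − α)(n + g + δ).
λ = (1 − 0.31) × 0.107 = 0.69 × 0.107 = 0.07383
Half-life = ln 2 / λ = 0.6931 / 0.07383 ≈ 9.39 years

about 9.4 years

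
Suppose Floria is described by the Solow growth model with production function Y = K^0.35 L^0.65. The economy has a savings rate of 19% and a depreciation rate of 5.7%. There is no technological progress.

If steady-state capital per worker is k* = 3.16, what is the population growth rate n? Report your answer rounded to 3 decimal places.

Steady state requires s·f(k) = (n + δ)·k, i.e. s·k^α = (n + δ)·k.
So s / (n + δ) = (k*)^(1−α) = 3.16^0.65 = 2.1125.
Therefore n + δ = s / 2.1125 = 0.19 / 2.1125 = 0.0899, so n = 0.0899 − 0.057 = 0.0329.

n ≈ 0.033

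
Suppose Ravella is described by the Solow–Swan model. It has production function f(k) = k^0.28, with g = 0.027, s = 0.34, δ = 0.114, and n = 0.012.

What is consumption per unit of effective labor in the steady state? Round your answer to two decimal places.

c* ≈ 0.90

At the steady state, Δk = 0, so s·k^α = (n + g + δ)·k.
Dividing both sides by k: k^(1−α) = s / (n + g + δ).
k^0.72 = 0.34 / (0.012 + 0.027 + 0.114) = 0.34 / 0.153 = 2.2222
k* = 2.2222^(1/0.72) ≈ 3.0314
y* = (k*)^α = 3.0314^0.28 ≈ 1.3641
c* = (1 − s)·y* = (1 − 0.34) × 1.3641 ≈ 0.9003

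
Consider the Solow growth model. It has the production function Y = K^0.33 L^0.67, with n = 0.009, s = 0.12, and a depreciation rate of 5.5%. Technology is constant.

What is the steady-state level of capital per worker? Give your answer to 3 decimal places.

k* ≈ 2.555

Steady state requires s·f(k) = (n + δ)·k, i.e. s·k^α = (n + δ)·k.
Dividing both sides by k: k^(1−α) = s / (n + δ).
k^0.67 = 0.12 / (0.009 + 0.055) = 0.12 / 0.064 = 1.8750
k* = 1.8750^(1/0.67) ≈ 2.5554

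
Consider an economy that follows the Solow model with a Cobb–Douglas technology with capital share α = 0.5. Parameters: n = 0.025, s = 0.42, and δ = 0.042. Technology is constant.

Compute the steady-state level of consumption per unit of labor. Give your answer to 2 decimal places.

Steady state requires s·f(k) = (n + δ)·k, i.e. s·k^α = (n + δ)·k.
Rearranging, k^(1−α) = s / (n + δ).
k^0.5 = 0.42 / (0.025 + 0.042) = 0.42 / 0.067 = 6.2687
k* = 6.2687^(1/0.5) ≈ 39.2966
y* = (k*)^α = 39.2966^0.5 ≈ 6.2687
c* = (1 − s)·y* = (1 − 0.42) × 6.2687 ≈ 3.6358

c* = 3.64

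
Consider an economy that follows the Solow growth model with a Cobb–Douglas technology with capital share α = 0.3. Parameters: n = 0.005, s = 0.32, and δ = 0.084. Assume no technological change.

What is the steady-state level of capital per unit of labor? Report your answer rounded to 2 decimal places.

In steady state, investment equals break-even investment: s·k^α = (n + δ)·k.
Rearranging, k^(1−α) = s / (n + δ).
k^0.7 = 0.32 / (0.005 + 0.084) = 0.32 / 0.089 = 3.5955
k* = 3.5955^(1/0.7) ≈ 6.2222

k* ≈ 6.22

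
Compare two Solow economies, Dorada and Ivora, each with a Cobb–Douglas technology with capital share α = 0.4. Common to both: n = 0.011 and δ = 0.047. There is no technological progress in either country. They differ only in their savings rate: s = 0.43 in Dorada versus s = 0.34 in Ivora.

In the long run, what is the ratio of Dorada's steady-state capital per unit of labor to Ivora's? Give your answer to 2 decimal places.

Steady-state k* = [s/(n + δ)]^(1/(1−α)), so the ratio is [ (s_D/(n + δ)_D) / (s_I/(n + δ)_I) ]^1.6667.
s_D/(n + δ)_D = 0.43/0.058 = 7.4138; s_I/(n + δ)_I = 0.34/0.058 = 5.8621.
Ratio = (7.4138/5.8621)^1.6667 = 1.2647^1.6667 ≈ 1.4790

ratio ≈ 1.48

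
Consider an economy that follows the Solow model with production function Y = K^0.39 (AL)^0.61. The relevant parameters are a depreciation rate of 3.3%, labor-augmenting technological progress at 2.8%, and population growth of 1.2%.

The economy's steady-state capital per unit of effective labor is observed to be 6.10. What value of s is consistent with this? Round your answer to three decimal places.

s ≈ 0.220

At the steady state, Δk = 0, so s·k^α = (n + g + δ)·k.
So s / (n + g + δ) = (k*)^(1−α) = 6.10^0.61 = 3.0134.
Therefore s = 3.0134 × (n + g + δ) = 3.0134 × 0.073 = 0.2200.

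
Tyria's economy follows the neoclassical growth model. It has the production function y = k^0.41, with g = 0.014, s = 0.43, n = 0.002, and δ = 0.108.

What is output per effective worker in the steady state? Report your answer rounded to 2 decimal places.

In steady state, investment equals break-even investment: s·k^α = (n + g + δ)·k.
Rearranging, k^(1−α) = s / (n + g + δ).
k^0.59 = 0.43 / (0.002 + 0.014 + 0.108) = 0.43 / 0.124 = 3.4677
k* = 3.4677^(1/0.59) ≈ 8.2286
y* = (k*)^α = 8.2286^0.41 ≈ 2.3729

y* = 2.37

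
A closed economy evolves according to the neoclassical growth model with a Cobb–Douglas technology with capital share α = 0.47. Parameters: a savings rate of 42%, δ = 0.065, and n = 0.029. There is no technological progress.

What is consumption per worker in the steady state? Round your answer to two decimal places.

c* = 2.19

Steady state requires s·f(k) = (n + δ)·k, i.e. s·k^α = (n + δ)·k.
Rearranging, k^(1−α) = s / (n + δ).
k^0.53 = 0.42 / (0.029 + 0.065) = 0.42 / 0.094 = 4.4681
k* = 4.4681^(1/0.53) ≈ 16.8518
y* = (k*)^α = 16.8518^0.47 ≈ 3.7716
c* = (1 − s)·y* = (1 − 0.42) × 3.7716 ≈ 2.1875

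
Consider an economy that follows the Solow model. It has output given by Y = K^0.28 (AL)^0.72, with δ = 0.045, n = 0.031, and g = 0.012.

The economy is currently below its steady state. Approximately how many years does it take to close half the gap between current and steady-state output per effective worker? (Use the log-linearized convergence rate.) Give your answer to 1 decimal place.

Near the steady state the convergence rate is λ = (1 − α)(n + g + δ).
λ = (1 − 0.28) × 0.088 = 0.72 × 0.088 = 0.06336
Half-life = ln 2 / λ = 0.6931 / 0.06336 ≈ 10.94 years

about 10.9 years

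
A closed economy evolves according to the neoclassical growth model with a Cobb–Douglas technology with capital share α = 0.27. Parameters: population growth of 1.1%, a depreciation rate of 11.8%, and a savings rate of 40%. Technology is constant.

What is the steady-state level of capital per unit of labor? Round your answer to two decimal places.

k* = 4.71

Steady state requires s·f(k) = (n + δ)·k, i.e. s·k^α = (n + δ)·k.
Dividing both sides by k: k^(1−α) = s / (n + δ).
k^0.73 = 0.40 / (0.011 + 0.118) = 0.40 / 0.129 = 3.1008
k* = 3.1008^(1/0.73) ≈ 4.7125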